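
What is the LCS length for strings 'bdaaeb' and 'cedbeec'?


DP table for LCS of 'bdaaeb' and 'cedbeec':
       c  e  d  b  e  e  c
    0  0  0  0  0  0  0  0
  b 0  0  0  0  1  1  1  1
  d 0  0  0  1  1  1  1  1
  a 0  0  0  1  1  1  1  1
  a 0  0  0  1  1  1  1  1
  e 0  0  1  1  1  2  2  2
  b 0  0  1  1  2  2  2  2
LCS: 'be'
LCS length = 2

2


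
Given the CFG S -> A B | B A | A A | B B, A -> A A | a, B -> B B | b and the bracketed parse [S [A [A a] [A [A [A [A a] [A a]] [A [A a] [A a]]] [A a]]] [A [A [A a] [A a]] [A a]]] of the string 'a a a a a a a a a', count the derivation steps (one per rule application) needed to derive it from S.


Every bracketed nonterminal node [X ...] in the tree is produced by exactly one rule application.
Reading the tree off as a leftmost derivation:
  Step 1: S  =>  A A   (applied S -> A A)
  Step 2: A A  =>  A A A   (applied A -> A A)
  Step 3: A A A  =>  a A A   (applied A -> a)
  Step 4: a A A  =>  a A A A   (applied A -> A A)
  Step 5: a A A A  =>  a A A A A   (applied A -> A A)
  Step 6: a A A A A  =>  a A A A A A   (applied A -> A A)
  Step 7: a A A A A A  =>  a a A A A A   (applied A -> a)
  Step 8: a a A A A A  =>  a a a A A A   (applied A -> a)
  Step 9: a a a A A A  =>  a a a A A A A   (applied A -> A A)
  Step 10: a a a A A A A  =>  a a a a A A A   (applied A -> a)
  Step 11: a a a a A A A  =>  a a a a a A A   (applied A -> a)
  Step 12: a a a a a A A  =>  a a a a a a A   (applied A -> a)
  Step 13: a a a a a a A  =>  a a a a a a A A   (applied A -> A A)
  Step 14: a a a a a a A A  =>  a a a a a a A A A   (applied A -> A A)
  Step 15: a a a a a a A A A  =>  a a a a a a a A A   (applied A -> a)
  Step 16: a a a a a a a A A  =>  a a a a a a a a A   (applied A -> a)
  Step 17: a a a a a a a a A  =>  a a a a a a a a a   (applied A -> a)
Final yield: a a a a a a a a a
Total rewrite steps: 17

17


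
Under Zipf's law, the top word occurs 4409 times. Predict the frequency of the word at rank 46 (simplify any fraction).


Zipf's law: freq(rank) = f1 / rank
f1 = 4409, rank = 46
freq = 4409 / 46
GCD(4409, 46) = 1
Simplified: 4409/46

4409/46


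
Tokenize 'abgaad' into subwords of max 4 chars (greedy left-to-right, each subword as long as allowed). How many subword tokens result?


'abgaad' has 6 characters.
Chunking with max size 4:
  Chunk 1: 'abga' (positions 0-3)
  Chunk 2: 'ad' (positions 4-5)
Total chunks: ceil(6 / 4) = 2

2


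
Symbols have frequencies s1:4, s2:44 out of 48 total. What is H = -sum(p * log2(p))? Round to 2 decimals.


Computing entropy H = -sum(p_i * log2(p_i)):
  s1: p = 4/48 = 0.0833, -p*log2(p) = 0.2987
  s2: p = 44/48 = 0.9167, -p*log2(p) = 0.1151
H = sum of terms = 0.4138
Rounded to 2 decimals: 0.41

0.41


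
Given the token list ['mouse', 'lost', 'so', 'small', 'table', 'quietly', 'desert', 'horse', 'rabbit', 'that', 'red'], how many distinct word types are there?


Listing all tokens and tracking unique types:
  Token 1: 'mouse' -> NEW (unique so far: 1)
  Token 2: 'lost' -> NEW (unique so far: 2)
  Token 3: 'so' -> NEW (unique so far: 3)
  Token 4: 'small' -> NEW (unique so far: 4)
  Token 5: 'table' -> NEW (unique so far: 5)
  Token 6: 'quietly' -> NEW (unique so far: 6)
  Token 7: 'desert' -> NEW (unique so far: 7)
  Token 8: 'horse' -> NEW (unique so far: 8)
  Token 9: 'rabbit' -> NEW (unique so far: 9)
  Token 10: 'that' -> NEW (unique so far: 10)
  Token 11: 'red' -> NEW (unique so far: 11)
Unique types: ('desert', 'horse', 'lost', 'mouse', 'quietly', 'rabbit', 'red', 'small', 'so', 'table', 'that')
Vocabulary size: 11

11


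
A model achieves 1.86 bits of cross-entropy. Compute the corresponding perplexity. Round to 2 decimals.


Perplexity formula: PP = 2^H
H = 1.86
PP = 2^1.86
Decompose: 2^1.86 = 2^1 * 2^0.86
2^1 = 2, 2^0.86 ~ 1.8150383
PP ~ 2 * 1.8150383 = 3.6300766
Rounded to 2 decimals: 3.63

3.63


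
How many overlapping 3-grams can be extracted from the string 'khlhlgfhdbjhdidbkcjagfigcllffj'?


String 'khlhlgfhdbjhdidbkcjagfigcllffj' has length L = 30.
Number of overlapping n-grams = L - n + 1
Substituting: 30 - 3 + 1 = 28

28


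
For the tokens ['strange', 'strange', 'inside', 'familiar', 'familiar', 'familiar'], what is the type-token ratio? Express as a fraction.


Tokens: 6
Unique types: ('familiar', 'inside', 'strange') = 3
TTR = 3/6
Simplify: divide both by 3 -> 1/2
TTR = 1/2

1/2


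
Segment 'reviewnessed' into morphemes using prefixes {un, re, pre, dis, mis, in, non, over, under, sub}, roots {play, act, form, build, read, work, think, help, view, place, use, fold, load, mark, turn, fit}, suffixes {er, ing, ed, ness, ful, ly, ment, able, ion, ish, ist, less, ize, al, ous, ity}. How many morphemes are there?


Segmenting 'reviewnessed' against the inventory:
  're' -> prefix (morpheme 1)
  'view' -> root (morpheme 2)
  'ness' -> suffix (morpheme 3)
  'ed' -> suffix (morpheme 4)
Total morphemes: 4

4


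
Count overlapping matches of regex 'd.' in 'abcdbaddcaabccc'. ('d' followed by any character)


Pattern: d. means 'd' followed by any character.
Scanning 'abcdbaddcaabccc' position-by-position:
  Pos 0: window 'ab' -> no
  Pos 1: window 'bc' -> no
  Pos 2: window 'cd' -> no
  Pos 3: window 'db' -> MATCH
  Pos 4: window 'ba' -> no
  Pos 5: window 'ad' -> no
  Pos 6: window 'dd' -> MATCH
  Pos 7: window 'dc' -> MATCH
  Pos 8: window 'ca' -> no
  Pos 9: window 'aa' -> no
  Pos 10: window 'ab' -> no
  Pos 11: window 'bc' -> no
  Pos 12: window 'cc' -> no
  Pos 13: window 'cc' -> no
  Pos 14: window 'c' -> no
Total matches: 3

3


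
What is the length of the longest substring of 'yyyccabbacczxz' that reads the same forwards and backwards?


Scanning 'yyyccabbacczxz' for palindromic substrings.
Substring at positions 3-10: 'ccabbacc'.
Check: reverse('ccabbacc') = 'ccabbacc' -> palindrome confirmed.
Neighbouring characters ('y' / 'z') break symmetry, so it cannot extend further.
No longer palindromic substring exists; longest length = 8

8


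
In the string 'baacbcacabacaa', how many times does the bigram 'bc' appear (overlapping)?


Scanning 'baacbcacabacaa' for bigram 'bc':
  Position 0: 'ba' -> no
  Position 1: 'aa' -> no
  Position 2: 'ac' -> no
  Position 3: 'cb' -> no
  Position 4: 'bc' -> MATCH
  Position 5: 'ca' -> no
  Position 6: 'ac' -> no
  Position 7: 'ca' -> no
  Position 8: 'ab' -> no
  Position 9: 'ba' -> no
  Position 10: 'ac' -> no
  Position 11: 'ca' -> no
  Position 12: 'aa' -> no
Total matches: 1

1


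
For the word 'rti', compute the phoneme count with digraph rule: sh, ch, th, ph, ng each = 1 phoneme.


Parsing 'rti' greedily, digraphs first:
  'r' -> consonant phoneme (phonemes so far: 1)
  't' -> consonant phoneme (phonemes so far: 2)
  'i' -> vowel phoneme (phonemes so far: 3)
Total phonemes: 3

3


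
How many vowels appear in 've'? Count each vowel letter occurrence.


Scanning each character of 've':
  Position 1: 'v' -> consonant (running count: 0)
  Position 2: 'e' -> vowel (running count: 1)
Total vowels: 1

1


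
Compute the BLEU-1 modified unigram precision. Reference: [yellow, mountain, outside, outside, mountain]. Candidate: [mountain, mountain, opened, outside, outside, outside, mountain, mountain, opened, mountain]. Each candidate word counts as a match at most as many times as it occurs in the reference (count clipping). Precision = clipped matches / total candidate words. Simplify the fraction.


Reference word counts: {'mountain': 2, 'outside': 2, 'yellow': 1}
Checking each candidate word (with clipping):
  'mountain' -> in reference (ref count 2, used 1/2) -> match (matches: 1)
  'mountain' -> in reference (ref count 2, used 2/2) -> match (matches: 2)
  'opened' -> not in reference -> no match (matches: 2)
  'outside' -> in reference (ref count 2, used 1/2) -> match (matches: 3)
  'outside' -> in reference (ref count 2, used 2/2) -> match (matches: 4)
  'outside' -> ref count 2 already used up (2/2) -> clipped, no match (matches: 4)
  'mountain' -> ref count 2 already used up (2/2) -> clipped, no match (matches: 4)
  'mountain' -> ref count 2 already used up (2/2) -> clipped, no match (matches: 4)
  'opened' -> not in reference -> no match (matches: 4)
  'mountain' -> ref count 2 already used up (2/2) -> clipped, no match (matches: 4)
Clipped matches: 4, Candidate length: 10
Precision = 4/10 = 2/5

2/5


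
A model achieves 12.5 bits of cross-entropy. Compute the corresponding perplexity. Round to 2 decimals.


Perplexity formula: PP = 2^H
H = 12.5
PP = 2^12.5
Decompose: 2^12.5 = 2^12 * 2^0.5 = 2^12 * sqrt(2)
2^12 = 4096, sqrt(2) ~ 1.4142136
PP ~ 4096 * 1.4142136 = 5792.6189056
Rounded to 2 decimals: 5792.62

5792.62


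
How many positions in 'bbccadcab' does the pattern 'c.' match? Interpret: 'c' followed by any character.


Pattern: c. means 'c' followed by any character.
Scanning 'bbccadcab' position-by-position:
  Pos 0: window 'bb' -> no
  Pos 1: window 'bc' -> no
  Pos 2: window 'cc' -> MATCH
  Pos 3: window 'ca' -> MATCH
  Pos 4: window 'ad' -> no
  Pos 5: window 'dc' -> no
  Pos 6: window 'ca' -> MATCH
  Pos 7: window 'ab' -> no
  Pos 8: window 'b' -> no
Total matches: 3

3


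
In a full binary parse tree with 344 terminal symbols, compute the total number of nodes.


Leaf nodes (terminals): 344
Internal nodes = n - 1 = 344 - 1 = 343
Total = leaves + internal = 344 + 343 = 687

687


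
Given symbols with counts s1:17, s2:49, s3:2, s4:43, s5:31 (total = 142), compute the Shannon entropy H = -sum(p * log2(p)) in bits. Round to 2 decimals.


Computing entropy H = -sum(p_i * log2(p_i)):
  s1: p = 17/142 = 0.1197, -p*log2(p) = 0.3666
  s2: p = 49/142 = 0.3451, -p*log2(p) = 0.5297
  s3: p = 2/142 = 0.0141, -p*log2(p) = 0.0866
  s4: p = 43/142 = 0.3028, -p*log2(p) = 0.5219
  s5: p = 31/142 = 0.2183, -p*log2(p) = 0.4793
H = sum of terms = 1.9841
Rounded to 2 decimals: 1.98

1.98


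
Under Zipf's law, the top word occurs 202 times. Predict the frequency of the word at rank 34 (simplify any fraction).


Zipf's law: freq(rank) = f1 / rank
f1 = 202, rank = 34
freq = 202 / 34
GCD(202, 34) = 2
Simplified: 101/17

101/17


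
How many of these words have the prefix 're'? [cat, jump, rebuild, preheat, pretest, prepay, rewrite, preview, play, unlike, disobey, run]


Checking each word for prefix 're':
  'cat' -> no (count: 0)
  'jump' -> no (count: 0)
  'rebuild' -> YES, starts with 're' (count: 1)
  'preheat' -> no (count: 1)
  'pretest' -> no (count: 1)
  'prepay' -> no (count: 1)
  'rewrite' -> YES, starts with 're' (count: 2)
  'preview' -> no (count: 2)
  'play' -> no (count: 2)
  'unlike' -> no (count: 2)
  'disobey' -> no (count: 2)
  'run' -> no (count: 2)
Total with prefix 're': 2

2


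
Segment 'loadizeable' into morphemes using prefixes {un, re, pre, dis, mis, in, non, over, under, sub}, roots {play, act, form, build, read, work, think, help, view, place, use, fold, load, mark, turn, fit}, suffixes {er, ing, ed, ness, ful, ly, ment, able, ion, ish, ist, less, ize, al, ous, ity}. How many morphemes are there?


Segmenting 'loadizeable' against the inventory:
  'load' -> root (morpheme 1)
  'ize' -> suffix (morpheme 2)
  'able' -> suffix (morpheme 3)
Total morphemes: 3

3


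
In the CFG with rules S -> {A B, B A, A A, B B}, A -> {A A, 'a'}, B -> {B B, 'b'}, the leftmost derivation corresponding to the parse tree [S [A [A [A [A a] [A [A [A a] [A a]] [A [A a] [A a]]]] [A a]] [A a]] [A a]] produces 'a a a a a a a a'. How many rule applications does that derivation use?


Every bracketed nonterminal node [X ...] in the tree is produced by exactly one rule application.
Reading the tree off as a leftmost derivation:
  Step 1: S  =>  A A   (applied S -> A A)
  Step 2: A A  =>  A A A   (applied A -> A A)
  Step 3: A A A  =>  A A A A   (applied A -> A A)
  Step 4: A A A A  =>  A A A A A   (applied A -> A A)
  Step 5: A A A A A  =>  a A A A A   (applied A -> a)
  Step 6: a A A A A  =>  a A A A A A   (applied A -> A A)
  Step 7: a A A A A A  =>  a A A A A A A   (applied A -> A A)
  Step 8: a A A A A A A  =>  a a A A A A A   (applied A -> a)
  Step 9: a a A A A A A  =>  a a a A A A A   (applied A -> a)
  Step 10: a a a A A A A  =>  a a a A A A A A   (applied A -> A A)
  Step 11: a a a A A A A A  =>  a a a a A A A A   (applied A -> a)
  Step 12: a a a a A A A A  =>  a a a a a A A A   (applied A -> a)
  Step 13: a a a a a A A A  =>  a a a a a a A A   (applied A -> a)
  Step 14: a a a a a a A A  =>  a a a a a a a A   (applied A -> a)
  Step 15: a a a a a a a A  =>  a a a a a a a a   (applied A -> a)
Final yield: a a a a a a a a
Total rewrite steps: 15

15


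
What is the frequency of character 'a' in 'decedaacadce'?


Scanning 'decedaacadce' for 'a':
  Position 5: 'a' -> MATCH (count: 1)
  Position 6: 'a' -> MATCH (count: 2)
  Position 8: 'a' -> MATCH (count: 3)
Total occurrences of 'a': 3

3


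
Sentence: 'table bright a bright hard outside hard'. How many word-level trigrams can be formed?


Word trigrams from [7] words:
  Trigram 1: (table bright a)
  Trigram 2: (bright a bright)
  Trigram 3: (a bright hard)
  Trigram 4: (bright hard outside)
  Trigram 5: (hard outside hard)
Total word trigrams: 7 - 2 = 5

5


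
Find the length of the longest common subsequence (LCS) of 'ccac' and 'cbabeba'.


DP table for LCS of 'ccac' and 'cbabeba':
       c  b  a  b  e  b  a
    0  0  0  0  0  0  0  0
  c 0  1  1  1  1  1  1  1
  c 0  1  1  1  1  1  1  1
  a 0  1  1  2  2  2  2  2
  c 0  1  1  2  2  2  2  2
LCS: 'ca'
LCS length = 2

2


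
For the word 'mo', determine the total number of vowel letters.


Scanning each character of 'mo':
  Position 1: 'm' -> consonant (running count: 0)
  Position 2: 'o' -> vowel (running count: 1)
Total vowels: 1

1


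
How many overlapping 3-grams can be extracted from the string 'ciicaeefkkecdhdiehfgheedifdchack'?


String 'ciicaeefkkecdhdiehfgheedifdchack' has length L = 32.
Number of overlapping n-grams = L - n + 1
Substituting: 32 - 3 + 1 = 30

30


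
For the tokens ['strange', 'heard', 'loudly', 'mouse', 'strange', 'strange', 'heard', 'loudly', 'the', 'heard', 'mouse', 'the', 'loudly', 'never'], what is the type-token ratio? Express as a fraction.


Tokens: 14
Unique types: ('heard', 'loudly', 'mouse', 'never', 'strange', 'the') = 6
TTR = 6/14
Simplify: divide both by 2 -> 3/7
TTR = 3/7

3/7


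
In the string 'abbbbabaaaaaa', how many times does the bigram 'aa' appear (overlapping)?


Scanning 'abbbbabaaaaaa' for bigram 'aa':
  Position 0: 'ab' -> no
  Position 1: 'bb' -> no
  Position 2: 'bb' -> no
  Position 3: 'bb' -> no
  Position 4: 'ba' -> no
  Position 5: 'ab' -> no
  Position 6: 'ba' -> no
  Position 7: 'aa' -> MATCH
  Position 8: 'aa' -> MATCH
  Position 9: 'aa' -> MATCH
  Position 10: 'aa' -> MATCH
  Position 11: 'aa' -> MATCH
Total matches: 5

5


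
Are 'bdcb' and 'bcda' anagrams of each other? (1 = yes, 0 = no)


Sort characters of 'bdcb': 'bbcd'
Sort characters of 'bcda': 'abcd'
Sorted forms differ -> they are NOT anagrams
Result: 0

0


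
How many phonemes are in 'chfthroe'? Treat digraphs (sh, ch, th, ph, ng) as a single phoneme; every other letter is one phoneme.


Parsing 'chfthroe' greedily, digraphs first:
  'ch' -> digraph (1 consonant phoneme) (phonemes so far: 1)
  'f' -> consonant phoneme (phonemes so far: 2)
  'th' -> digraph (1 consonant phoneme) (phonemes so far: 3)
  'r' -> consonant phoneme (phonemes so far: 4)
  'o' -> vowel phoneme (phonemes so far: 5)
  'e' -> vowel phoneme (phonemes so far: 6)
Total phonemes: 6

6


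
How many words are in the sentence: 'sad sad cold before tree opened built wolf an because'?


Counting words by splitting on spaces:
  Word 1: 'sad'
  Word 2: 'sad'
  Word 3: 'cold'
  Word 4: 'before'
  Word 5: 'tree'
  Word 6: 'opened'
  Word 7: 'built'
  Word 8: 'wolf'
  Word 9: 'an'
  Word 10: 'because'
Total words: 10

10


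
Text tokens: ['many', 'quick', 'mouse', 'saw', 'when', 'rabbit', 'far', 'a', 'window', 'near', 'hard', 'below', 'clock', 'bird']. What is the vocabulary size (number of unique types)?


Listing all tokens and tracking unique types:
  Token 1: 'many' -> NEW (unique so far: 1)
  Token 2: 'quick' -> NEW (unique so far: 2)
  Token 3: 'mouse' -> NEW (unique so far: 3)
  Token 4: 'saw' -> NEW (unique so far: 4)
  Token 5: 'when' -> NEW (unique so far: 5)
  Token 6: 'rabbit' -> NEW (unique so far: 6)
  Token 7: 'far' -> NEW (unique so far: 7)
  Token 8: 'a' -> NEW (unique so far: 8)
  Token 9: 'window' -> NEW (unique so far: 9)
  Token 10: 'near' -> NEW (unique so far: 10)
  Token 11: 'hard' -> NEW (unique so far: 11)
  Token 12: 'below' -> NEW (unique so far: 12)
  Token 13: 'clock' -> NEW (unique so far: 13)
  Token 14: 'bird' -> NEW (unique so far: 14)
Unique types: ('a', 'below', 'bird', 'clock', 'far', 'hard', 'many', 'mouse', 'near', 'quick', 'rabbit', 'saw', 'when', 'window')
Vocabulary size: 14

14


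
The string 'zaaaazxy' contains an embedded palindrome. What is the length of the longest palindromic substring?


Scanning 'zaaaazxy' for palindromic substrings.
Substring at positions 0-5: 'zaaaaz'.
Check: reverse('zaaaaz') = 'zaaaaz' -> palindrome confirmed.
Neighbouring characters ('-' / 'x') break symmetry, so it cannot extend further.
No longer palindromic substring exists; longest length = 6

6


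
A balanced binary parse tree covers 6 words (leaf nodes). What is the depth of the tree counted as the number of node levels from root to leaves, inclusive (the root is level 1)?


In a balanced binary tree with n leaves the deepest leaf is ceil(log2(n)) edges below the root,
so counting node levels inclusive of root and leaves gives ceil(log2(n)) + 1 levels.
log2(6) = 2.5850
ceil(2.5850) = 3
levels = 3 + 1 = 4

4


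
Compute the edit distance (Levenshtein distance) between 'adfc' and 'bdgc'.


Building DP table for s1='adfc' (len 4) and s2='bdgc' (len 4):
       b  d  g  c
    0  1  2  3  4
  a 1  1  2  3  4
  d 2  2  1  2  3
  f 3  3  2  2  3
  c 4  4  3  3  2
Edit distance = dp[4][4] = 2

2


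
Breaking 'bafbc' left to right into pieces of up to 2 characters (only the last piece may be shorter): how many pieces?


'bafbc' has 5 characters.
Chunking with max size 2:
  Chunk 1: 'ba' (positions 0-1)
  Chunk 2: 'fb' (positions 2-3)
  Chunk 3: 'c' (positions 4-4)
Total chunks: ceil(5 / 2) = 3

3


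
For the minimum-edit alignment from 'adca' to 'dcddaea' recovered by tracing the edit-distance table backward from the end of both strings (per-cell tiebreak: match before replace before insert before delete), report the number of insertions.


Edit distance = 5. Backtracking from cell (4, 7) with preference match > replace > insert > delete,
then listing the resulting alignment 'adca' -> 'dcddaea' left to right:
  Step 1: insert 'd' [insertion #1]
  Step 2: insert 'c' [insertion #2]
  Step 3: replace a->d
  Step 4: keep 'd'
  Step 5: insert 'a' [insertion #3]
  Step 6: replace c->e
  Step 7: keep 'a'
Total insertions: 3

3


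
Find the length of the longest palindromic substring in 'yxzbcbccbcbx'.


Scanning 'yxzbcbccbcbx' for palindromic substrings.
Substring at positions 3-10: 'bcbccbcb'.
Check: reverse('bcbccbcb') = 'bcbccbcb' -> palindrome confirmed.
Neighbouring characters ('z' / 'x') break symmetry, so it cannot extend further.
No longer palindromic substring exists; longest length = 8

8


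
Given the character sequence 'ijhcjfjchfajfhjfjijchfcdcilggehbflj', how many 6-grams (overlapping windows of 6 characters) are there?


String 'ijhcjfjchfajfhjfjijchfcdcilggehbflj' has length L = 35.
Number of overlapping n-grams = L - n + 1
Substituting: 35 - 6 + 1 = 30

30


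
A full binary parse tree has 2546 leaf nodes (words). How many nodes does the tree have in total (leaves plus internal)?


Leaf nodes (terminals): 2546
Internal nodes = n - 1 = 2546 - 1 = 2545
Total = leaves + internal = 2546 + 2545 = 5091

5091


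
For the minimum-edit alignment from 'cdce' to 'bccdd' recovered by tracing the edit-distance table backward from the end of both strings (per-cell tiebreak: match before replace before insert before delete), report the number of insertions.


Edit distance = 4. Backtracking from cell (4, 5) with preference match > replace > insert > delete,
then listing the resulting alignment 'cdce' -> 'bccdd' left to right:
  Step 1: insert 'b' [insertion #1]
  Step 2: keep 'c'
  Step 3: replace d->c
  Step 4: replace c->d
  Step 5: replace e->d
Total insertions: 1

1


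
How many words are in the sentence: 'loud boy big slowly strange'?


Counting words by splitting on spaces:
  Word 1: 'loud'
  Word 2: 'boy'
  Word 3: 'big'
  Word 4: 'slowly'
  Word 5: 'strange'
Total words: 5

5


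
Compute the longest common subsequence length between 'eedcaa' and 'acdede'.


DP table for LCS of 'eedcaa' and 'acdede':
       a  c  d  e  d  e
    0  0  0  0  0  0  0
  e 0  0  0  0  1  1  1
  e 0  0  0  0  1  1  2
  d 0  0  0  1  1  2  2
  c 0  0  1  1  1  2  2
  a 0  1  1  1  1  2  2
  a 0  1  1  1  1  2  2
LCS: 'ee'
LCS length = 2

2


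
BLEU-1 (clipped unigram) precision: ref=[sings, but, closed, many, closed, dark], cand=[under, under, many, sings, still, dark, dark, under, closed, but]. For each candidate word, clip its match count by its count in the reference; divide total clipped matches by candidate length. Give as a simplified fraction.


Reference word counts: {'but': 1, 'closed': 2, 'dark': 1, 'many': 1, 'sings': 1}
Checking each candidate word (with clipping):
  'under' -> not in reference -> no match (matches: 0)
  'under' -> not in reference -> no match (matches: 0)
  'many' -> in reference (ref count 1, used 1/1) -> match (matches: 1)
  'sings' -> in reference (ref count 1, used 1/1) -> match (matches: 2)
  'still' -> not in reference -> no match (matches: 2)
  'dark' -> in reference (ref count 1, used 1/1) -> match (matches: 3)
  'dark' -> ref count 1 already used up (1/1) -> clipped, no match (matches: 3)
  'under' -> not in reference -> no match (matches: 3)
  'closed' -> in reference (ref count 2, used 1/2) -> match (matches: 4)
  'but' -> in reference (ref count 1, used 1/1) -> match (matches: 5)
Clipped matches: 5, Candidate length: 10
Precision = 5/10 = 1/2

1/2


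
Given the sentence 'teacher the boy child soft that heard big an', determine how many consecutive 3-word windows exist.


Word trigrams from [9] words:
  Trigram 1: (teacher the boy)
  Trigram 2: (the boy child)
  Trigram 3: (boy child soft)
  Trigram 4: (child soft that)
  Trigram 5: (soft that heard)
  Trigram 6: (that heard big)
  Trigram 7: (heard big an)
Total word trigrams: 9 - 2 = 7

7


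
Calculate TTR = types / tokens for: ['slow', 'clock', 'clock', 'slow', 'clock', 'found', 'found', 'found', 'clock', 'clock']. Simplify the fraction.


Tokens: 10
Unique types: ('clock', 'found', 'slow') = 3
TTR = 3/10
Already in lowest terms.

3/10


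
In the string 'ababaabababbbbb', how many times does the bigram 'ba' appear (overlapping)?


Scanning 'ababaabababbbbb' for bigram 'ba':
  Position 0: 'ab' -> no
  Position 1: 'ba' -> MATCH
  Position 2: 'ab' -> no
  Position 3: 'ba' -> MATCH
  Position 4: 'aa' -> no
  Position 5: 'ab' -> no
  Position 6: 'ba' -> MATCH
  Position 7: 'ab' -> no
  Position 8: 'ba' -> MATCH
  Position 9: 'ab' -> no
  Position 10: 'bb' -> no
  Position 11: 'bb' -> no
  Position 12: 'bb' -> no
  Position 13: 'bb' -> no
Total matches: 4

4


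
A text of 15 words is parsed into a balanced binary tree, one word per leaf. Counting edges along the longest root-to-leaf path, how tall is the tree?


In a balanced binary tree with n leaves the deepest leaf is ceil(log2(n)) edges below the root.
log2(15) = 3.9069
ceil(3.9069) = 4
height (edges) = 4

4


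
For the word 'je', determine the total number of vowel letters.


Scanning each character of 'je':
  Position 1: 'j' -> consonant (running count: 0)
  Position 2: 'e' -> vowel (running count: 1)
Total vowels: 1

1


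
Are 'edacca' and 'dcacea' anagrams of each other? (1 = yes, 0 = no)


Sort characters of 'edacca': 'aaccde'
Sort characters of 'dcacea': 'aaccde'
Sorted forms match -> they ARE anagrams
Result: 1

1


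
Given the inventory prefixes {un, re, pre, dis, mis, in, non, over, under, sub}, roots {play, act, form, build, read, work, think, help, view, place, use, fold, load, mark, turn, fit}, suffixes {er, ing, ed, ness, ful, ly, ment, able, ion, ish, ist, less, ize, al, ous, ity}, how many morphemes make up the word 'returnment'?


Segmenting 'returnment' against the inventory:
  're' -> prefix (morpheme 1)
  'turn' -> root (morpheme 2)
  'ment' -> suffix (morpheme 3)
Total morphemes: 3

3


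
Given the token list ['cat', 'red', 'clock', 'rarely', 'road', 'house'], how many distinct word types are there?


Listing all tokens and tracking unique types:
  Token 1: 'cat' -> NEW (unique so far: 1)
  Token 2: 'red' -> NEW (unique so far: 2)
  Token 3: 'clock' -> NEW (unique so far: 3)
  Token 4: 'rarely' -> NEW (unique so far: 4)
  Token 5: 'road' -> NEW (unique so far: 5)
  Token 6: 'house' -> NEW (unique so far: 6)
Unique types: ('cat', 'clock', 'house', 'rarely', 'red', 'road')
Vocabulary size: 6

6


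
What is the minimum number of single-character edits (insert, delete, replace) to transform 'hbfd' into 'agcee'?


Building DP table for s1='hbfd' (len 4) and s2='agcee' (len 5):
       a  g  c  e  e
    0  1  2  3  4  5
  h 1  1  2  3  4  5
  b 2  2  2  3  4  5
  f 3  3  3  3  4  5
  d 4  4  4  4  4  5
Edit distance = dp[4][5] = 5

5


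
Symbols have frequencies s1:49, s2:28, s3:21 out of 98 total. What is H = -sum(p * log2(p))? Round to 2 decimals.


Computing entropy H = -sum(p_i * log2(p_i)):
  s1: p = 49/98 = 0.5000, -p*log2(p) = 0.5000
  s2: p = 28/98 = 0.2857, -p*log2(p) = 0.5164
  s3: p = 21/98 = 0.2143, -p*log2(p) = 0.4762
H = sum of terms = 1.4926
Rounded to 2 decimals: 1.49

1.49


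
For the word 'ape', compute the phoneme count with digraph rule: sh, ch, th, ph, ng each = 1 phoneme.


Parsing 'ape' greedily, digraphs first:
  'a' -> vowel phoneme (phonemes so far: 1)
  'p' -> consonant phoneme (phonemes so far: 2)
  'e' -> vowel phoneme (phonemes so far: 3)
Total phonemes: 3

3


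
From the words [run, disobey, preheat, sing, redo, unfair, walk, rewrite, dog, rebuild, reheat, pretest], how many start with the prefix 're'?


Checking each word for prefix 're':
  'run' -> no (count: 0)
  'disobey' -> no (count: 0)
  'preheat' -> no (count: 0)
  'sing' -> no (count: 0)
  'redo' -> YES, starts with 're' (count: 1)
  'unfair' -> no (count: 1)
  'walk' -> no (count: 1)
  'rewrite' -> YES, starts with 're' (count: 2)
  'dog' -> no (count: 2)
  'rebuild' -> YES, starts with 're' (count: 3)
  'reheat' -> YES, starts with 're' (count: 4)
  'pretest' -> no (count: 4)
Total with prefix 're': 4

4


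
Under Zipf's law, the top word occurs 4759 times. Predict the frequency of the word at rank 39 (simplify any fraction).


Zipf's law: freq(rank) = f1 / rank
f1 = 4759, rank = 39
freq = 4759 / 39
GCD(4759, 39) = 1
Simplified: 4759/39

4759/39


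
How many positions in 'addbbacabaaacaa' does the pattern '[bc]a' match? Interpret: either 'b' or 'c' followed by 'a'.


Pattern: [bc]a means either 'b' or 'c' followed by 'a'.
Scanning 'addbbacabaaacaa' position-by-position:
  Pos 0: window 'ad' -> no
  Pos 1: window 'dd' -> no
  Pos 2: window 'db' -> no
  Pos 3: window 'bb' -> no
  Pos 4: window 'ba' -> MATCH
  Pos 5: window 'ac' -> no
  Pos 6: window 'ca' -> MATCH
  Pos 7: window 'ab' -> no
  Pos 8: window 'ba' -> MATCH
  Pos 9: window 'aa' -> no
  Pos 10: window 'aa' -> no
  Pos 11: window 'ac' -> no
  Pos 12: window 'ca' -> MATCH
  Pos 13: window 'aa' -> no
  Pos 14: window 'a' -> no
Total matches: 4

4


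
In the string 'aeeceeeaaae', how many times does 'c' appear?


Scanning 'aeeceeeaaae' for 'c':
  Position 3: 'c' -> MATCH (count: 1)
Total occurrences of 'c': 1

1


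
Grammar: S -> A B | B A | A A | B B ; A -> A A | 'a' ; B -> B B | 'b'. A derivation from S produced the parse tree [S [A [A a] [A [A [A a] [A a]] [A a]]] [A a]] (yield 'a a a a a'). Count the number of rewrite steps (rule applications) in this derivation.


Every bracketed nonterminal node [X ...] in the tree is produced by exactly one rule application.
Reading the tree off as a leftmost derivation:
  Step 1: S  =>  A A   (applied S -> A A)
  Step 2: A A  =>  A A A   (applied A -> A A)
  Step 3: A A A  =>  a A A   (applied A -> a)
  Step 4: a A A  =>  a A A A   (applied A -> A A)
  Step 5: a A A A  =>  a A A A A   (applied A -> A A)
  Step 6: a A A A A  =>  a a A A A   (applied A -> a)
  Step 7: a a A A A  =>  a a a A A   (applied A -> a)
  Step 8: a a a A A  =>  a a a a A   (applied A -> a)
  Step 9: a a a a A  =>  a a a a a   (applied A -> a)
Final yield: a a a a a
Total rewrite steps: 9

9


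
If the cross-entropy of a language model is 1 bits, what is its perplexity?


Perplexity formula: PP = 2^H
H = 1
PP = 2^1
Steps: 2^1 = 2
PP = 2

2


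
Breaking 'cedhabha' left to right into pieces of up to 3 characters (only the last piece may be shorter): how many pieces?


'cedhabha' has 8 characters.
Chunking with max size 3:
  Chunk 1: 'ced' (positions 0-2)
  Chunk 2: 'hab' (positions 3-5)
  Chunk 3: 'ha' (positions 6-7)
Total chunks: ceil(8 / 3) = 3

3


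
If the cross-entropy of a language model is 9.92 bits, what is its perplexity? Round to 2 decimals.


Perplexity formula: PP = 2^H
H = 9.92
PP = 2^9.92
Decompose: 2^9.92 = 2^9 * 2^0.92
2^9 = 512, 2^0.92 ~ 1.8921153
PP ~ 512 * 1.8921153 = 968.7630336
Rounded to 2 decimals: 968.76

968.76


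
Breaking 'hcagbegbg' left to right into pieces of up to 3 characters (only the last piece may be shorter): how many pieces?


'hcagbegbg' has 9 characters.
Chunking with max size 3:
  Chunk 1: 'hca' (positions 0-2)
  Chunk 2: 'gbe' (positions 3-5)
  Chunk 3: 'gbg' (positions 6-8)
Total chunks: ceil(9 / 3) = 3

3


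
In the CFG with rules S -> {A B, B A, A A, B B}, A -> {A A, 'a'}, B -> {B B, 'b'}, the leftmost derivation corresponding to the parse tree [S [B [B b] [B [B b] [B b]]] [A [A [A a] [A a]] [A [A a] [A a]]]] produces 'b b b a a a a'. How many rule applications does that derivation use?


Every bracketed nonterminal node [X ...] in the tree is produced by exactly one rule application.
Reading the tree off as a leftmost derivation:
  Step 1: S  =>  B A   (applied S -> B A)
  Step 2: B A  =>  B B A   (applied B -> B B)
  Step 3: B B A  =>  b B A   (applied B -> b)
  Step 4: b B A  =>  b B B A   (applied B -> B B)
  Step 5: b B B A  =>  b b B A   (applied B -> b)
  Step 6: b b B A  =>  b b b A   (applied B -> b)
  Step 7: b b b A  =>  b b b A A   (applied A -> A A)
  Step 8: b b b A A  =>  b b b A A A   (applied A -> A A)
  Step 9: b b b A A A  =>  b b b a A A   (applied A -> a)
  Step 10: b b b a A A  =>  b b b a a A   (applied A -> a)
  Step 11: b b b a a A  =>  b b b a a A A   (applied A -> A A)
  Step 12: b b b a a A A  =>  b b b a a a A   (applied A -> a)
  Step 13: b b b a a a A  =>  b b b a a a a   (applied A -> a)
Final yield: b b b a a a a
Total rewrite steps: 13

13


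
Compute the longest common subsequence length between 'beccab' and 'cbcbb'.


DP table for LCS of 'beccab' and 'cbcbb':
       c  b  c  b  b
    0  0  0  0  0  0
  b 0  0  1  1  1  1
  e 0  0  1  1  1  1
  c 0  1  1  2  2  2
  c 0  1  1  2  2  2
  a 0  1  1  2  2  2
  b 0  1  2  2  3  3
LCS: 'bcb'
LCS length = 3

3


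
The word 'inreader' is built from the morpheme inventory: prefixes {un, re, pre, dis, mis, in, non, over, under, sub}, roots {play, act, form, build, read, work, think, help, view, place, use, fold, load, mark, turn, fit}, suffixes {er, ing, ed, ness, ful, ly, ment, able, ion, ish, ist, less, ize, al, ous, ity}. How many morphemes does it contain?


Segmenting 'inreader' against the inventory:
  'in' -> prefix (morpheme 1)
  'read' -> root (morpheme 2)
  'er' -> suffix (morpheme 3)
Total morphemes: 3

3


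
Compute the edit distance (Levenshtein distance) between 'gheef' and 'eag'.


Building DP table for s1='gheef' (len 5) and s2='eag' (len 3):
       e  a  g
    0  1  2  3
  g 1  1  2  2
  h 2  2  2  3
  e 3  2  3  3
  e 4  3  3  4
  f 5  4  4  4
Edit distance = dp[5][3] = 4

4


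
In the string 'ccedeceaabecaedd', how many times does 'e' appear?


Scanning 'ccedeceaabecaedd' for 'e':
  Position 2: 'e' -> MATCH (count: 1)
  Position 4: 'e' -> MATCH (count: 2)
  Position 6: 'e' -> MATCH (count: 3)
  Position 10: 'e' -> MATCH (count: 4)
  Position 13: 'e' -> MATCH (count: 5)
Total occurrences of 'e': 5

5


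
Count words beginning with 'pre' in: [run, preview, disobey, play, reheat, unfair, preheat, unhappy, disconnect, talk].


Checking each word for prefix 'pre':
  'run' -> no (count: 0)
  'preview' -> YES, starts with 'pre' (count: 1)
  'disobey' -> no (count: 1)
  'play' -> no (count: 1)
  'reheat' -> no (count: 1)
  'unfair' -> no (count: 1)
  'preheat' -> YES, starts with 'pre' (count: 2)
  'unhappy' -> no (count: 2)
  'disconnect' -> no (count: 2)
  'talk' -> no (count: 2)
Total with prefix 'pre': 2

2


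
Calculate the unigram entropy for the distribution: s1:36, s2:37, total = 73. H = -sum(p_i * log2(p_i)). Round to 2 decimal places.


Computing entropy H = -sum(p_i * log2(p_i)):
  s1: p = 36/73 = 0.4932, -p*log2(p) = 0.5030
  s2: p = 37/73 = 0.5068, -p*log2(p) = 0.4969
H = sum of terms = 0.9999
Rounded to 2 decimals: 1.00

1.00


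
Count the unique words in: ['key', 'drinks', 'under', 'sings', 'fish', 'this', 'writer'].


Listing all tokens and tracking unique types:
  Token 1: 'key' -> NEW (unique so far: 1)
  Token 2: 'drinks' -> NEW (unique so far: 2)
  Token 3: 'under' -> NEW (unique so far: 3)
  Token 4: 'sings' -> NEW (unique so far: 4)
  Token 5: 'fish' -> NEW (unique so far: 5)
  Token 6: 'this' -> NEW (unique so far: 6)
  Token 7: 'writer' -> NEW (unique so far: 7)
Unique types: ('drinks', 'fish', 'key', 'sings', 'this', 'under', 'writer')
Vocabulary size: 7

7


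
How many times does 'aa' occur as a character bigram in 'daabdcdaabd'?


Scanning 'daabdcdaabd' for bigram 'aa':
  Position 0: 'da' -> no
  Position 1: 'aa' -> MATCH
  Position 2: 'ab' -> no
  Position 3: 'bd' -> no
  Position 4: 'dc' -> no
  Position 5: 'cd' -> no
  Position 6: 'da' -> no
  Position 7: 'aa' -> MATCH
  Position 8: 'ab' -> no
  Position 9: 'bd' -> no
Total matches: 2

2


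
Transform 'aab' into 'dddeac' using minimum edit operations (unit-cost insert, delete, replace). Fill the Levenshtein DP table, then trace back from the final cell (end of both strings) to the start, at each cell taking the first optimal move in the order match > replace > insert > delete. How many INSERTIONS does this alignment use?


Edit distance = 5. Backtracking from cell (3, 6) with preference match > replace > insert > delete,
then listing the resulting alignment 'aab' -> 'dddeac' left to right:
  Step 1: insert 'd' [insertion #1]
  Step 2: insert 'd' [insertion #2]
  Step 3: insert 'd' [insertion #3]
  Step 4: replace a->e
  Step 5: keep 'a'
  Step 6: replace b->c
Total insertions: 3

3


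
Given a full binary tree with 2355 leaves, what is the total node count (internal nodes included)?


Leaf nodes (terminals): 2355
Internal nodes = n - 1 = 2355 - 1 = 2354
Total = leaves + internal = 2355 + 2354 = 4709

4709


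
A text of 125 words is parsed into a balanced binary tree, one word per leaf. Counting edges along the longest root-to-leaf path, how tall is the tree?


In a balanced binary tree with n leaves the deepest leaf is ceil(log2(n)) edges below the root.
log2(125) = 6.9658
ceil(6.9658) = 7
height (edges) = 7

7


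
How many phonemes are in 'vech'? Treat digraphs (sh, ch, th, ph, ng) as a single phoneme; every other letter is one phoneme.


Parsing 'vech' greedily, digraphs first:
  'v' -> consonant phoneme (phonemes so far: 1)
  'e' -> vowel phoneme (phonemes so far: 2)
  'ch' -> digraph (1 consonant phoneme) (phonemes so far: 3)
Total phonemes: 3

3


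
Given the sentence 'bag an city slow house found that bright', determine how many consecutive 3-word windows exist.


Word trigrams from [8] words:
  Trigram 1: (bag an city)
  Trigram 2: (an city slow)
  Trigram 3: (city slow house)
  Trigram 4: (slow house found)
  Trigram 5: (house found that)
  Trigram 6: (found that bright)
Total word trigrams: 8 - 2 = 6

6


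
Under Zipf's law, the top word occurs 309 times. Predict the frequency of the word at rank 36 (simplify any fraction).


Zipf's law: freq(rank) = f1 / rank
f1 = 309, rank = 36
freq = 309 / 36
GCD(309, 36) = 3
Simplified: 103/12

103/12


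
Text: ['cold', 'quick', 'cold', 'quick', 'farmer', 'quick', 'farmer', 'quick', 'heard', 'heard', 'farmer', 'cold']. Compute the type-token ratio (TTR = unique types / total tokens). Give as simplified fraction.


Tokens: 12
Unique types: ('cold', 'farmer', 'heard', 'quick') = 4
TTR = 4/12
Simplify: divide both by 4 -> 1/3
TTR = 1/3

1/3


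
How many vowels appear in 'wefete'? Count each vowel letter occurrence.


Scanning each character of 'wefete':
  Position 1: 'w' -> consonant (running count: 0)
  Position 2: 'e' -> vowel (running count: 1)
  Position 3: 'f' -> consonant (running count: 1)
  Position 4: 'e' -> vowel (running count: 2)
  Position 5: 't' -> consonant (running count: 2)
  Position 6: 'e' -> vowel (running count: 3)
Total vowels: 3

3


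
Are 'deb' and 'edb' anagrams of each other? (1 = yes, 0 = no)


Sort characters of 'deb': 'bde'
Sort characters of 'edb': 'bde'
Sorted forms match -> they ARE anagrams
Result: 1

1


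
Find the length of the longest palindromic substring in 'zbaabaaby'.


Scanning 'zbaabaaby' for palindromic substrings.
Substring at positions 1-7: 'baabaab'.
Check: reverse('baabaab') = 'baabaab' -> palindrome confirmed.
Neighbouring characters ('z' / 'y') break symmetry, so it cannot extend further.
No longer palindromic substring exists; longest length = 7

7


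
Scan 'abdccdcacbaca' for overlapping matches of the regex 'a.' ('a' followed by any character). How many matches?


Pattern: a. means 'a' followed by any character.
Scanning 'abdccdcacbaca' position-by-position:
  Pos 0: window 'ab' -> MATCH
  Pos 1: window 'bd' -> no
  Pos 2: window 'dc' -> no
  Pos 3: window 'cc' -> no
  Pos 4: window 'cd' -> no
  Pos 5: window 'dc' -> no
  Pos 6: window 'ca' -> no
  Pos 7: window 'ac' -> MATCH
  Pos 8: window 'cb' -> no
  Pos 9: window 'ba' -> no
  Pos 10: window 'ac' -> MATCH
  Pos 11: window 'ca' -> no
  Pos 12: window 'a' -> no
Total matches: 3

3


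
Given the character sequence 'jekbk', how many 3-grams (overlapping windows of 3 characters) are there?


String 'jekbk' has length L = 5.
Number of overlapping n-grams = L - n + 1
Substituting: 5 - 3 + 1 = 3

3


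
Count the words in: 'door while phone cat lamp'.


Counting words by splitting on spaces:
  Word 1: 'door'
  Word 2: 'while'
  Word 3: 'phone'
  Word 4: 'cat'
  Word 5: 'lamp'
Total words: 5

5


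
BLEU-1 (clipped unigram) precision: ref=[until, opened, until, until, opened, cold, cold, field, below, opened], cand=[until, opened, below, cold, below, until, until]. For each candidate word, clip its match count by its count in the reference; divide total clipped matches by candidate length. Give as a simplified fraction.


Reference word counts: {'below': 1, 'cold': 2, 'field': 1, 'opened': 3, 'until': 3}
Checking each candidate word (with clipping):
  'until' -> in reference (ref count 3, used 1/3) -> match (matches: 1)
  'opened' -> in reference (ref count 3, used 1/3) -> match (matches: 2)
  'below' -> in reference (ref count 1, used 1/1) -> match (matches: 3)
  'cold' -> in reference (ref count 2, used 1/2) -> match (matches: 4)
  'below' -> ref count 1 already used up (1/1) -> clipped, no match (matches: 4)
  'until' -> in reference (ref count 3, used 2/3) -> match (matches: 5)
  'until' -> in reference (ref count 3, used 3/3) -> match (matches: 6)
Clipped matches: 6, Candidate length: 7
Precision = 6/7

6/7


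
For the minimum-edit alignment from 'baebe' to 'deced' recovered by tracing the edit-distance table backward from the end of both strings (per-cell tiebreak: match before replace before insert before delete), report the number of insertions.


Edit distance = 4. Backtracking from cell (5, 5) with preference match > replace > insert > delete,
then listing the resulting alignment 'baebe' -> 'deced' left to right:
  Step 1: delete 'b'
  Step 2: replace a->d
  Step 3: keep 'e'
  Step 4: replace b->c
  Step 5: keep 'e'
  Step 6: insert 'd' [insertion #1]
Total insertions: 1

1
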